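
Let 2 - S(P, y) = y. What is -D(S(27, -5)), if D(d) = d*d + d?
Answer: -56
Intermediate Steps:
S(P, y) = 2 - y
D(d) = d + d**2 (D(d) = d**2 + d = d + d**2)
-D(S(27, -5)) = -(2 - 1*(-5))*(1 + (2 - 1*(-5))) = -(2 + 5)*(1 + (2 + 5)) = -7*(1 + 7) = -7*8 = -1*56 = -56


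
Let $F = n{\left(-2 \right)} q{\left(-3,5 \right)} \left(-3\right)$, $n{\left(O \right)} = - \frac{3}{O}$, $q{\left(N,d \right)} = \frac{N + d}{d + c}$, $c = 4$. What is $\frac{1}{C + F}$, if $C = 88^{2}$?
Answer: $\frac{1}{7743} \approx 0.00012915$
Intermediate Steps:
$q{\left(N,d \right)} = \frac{N + d}{4 + d}$ ($q{\left(N,d \right)} = \frac{N + d}{d + 4} = \frac{N + d}{4 + d}$)
$F = -1$ ($F = - \frac{3}{-2} \frac{-3 + 5}{4 + 5} \left(-3\right) = \left(-3\right) \left(- \frac{1}{2}\right) \frac{1}{9} \cdot 2 \left(-3\right) = \frac{3 \cdot \frac{1}{9} \cdot 2}{2} \left(-3\right) = \frac{3}{2} \cdot \frac{2}{9} \left(-3\right) = \frac{1}{3} \left(-3\right) = -1$)
$C = 7744$
$\frac{1}{C + F} = \frac{1}{7744 - 1} = \frac{1}{7743}$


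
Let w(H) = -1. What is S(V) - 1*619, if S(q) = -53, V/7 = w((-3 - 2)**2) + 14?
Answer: -672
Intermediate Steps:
V = 91 (V = 7*(-1 + 14) = 7*13 = 91)
S(V) - 1*619 = -53 - 1*619 = -53 - 619 = -672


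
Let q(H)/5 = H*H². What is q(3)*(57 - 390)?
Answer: -44955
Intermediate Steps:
q(H) = 5*H³ (q(H) = 5*(H*H²) = 5*H³)
q(3)*(57 - 390) = (5*3³)*(57 - 390) = (5*27)*(-333) = 135*(-333) = -44955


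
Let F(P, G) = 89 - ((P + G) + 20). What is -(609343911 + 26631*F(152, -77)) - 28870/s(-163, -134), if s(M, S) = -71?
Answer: -43252044005/71 ≈ -6.0918e+8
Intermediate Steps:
F(P, G) = 69 - G - P (F(P, G) = 89 - ((G + P) + 20) = 89 - (20 + G + P) = 89 + (-20 - G - P) = 69 - G - P)
-(609343911 + 26631*F(152, -77)) - 28870/s(-163, -134) = -26631/(1/(22881 + (69 - 1*(-77) - 1*152))) - 28870/(-71) = -26631/(1/(22881 + (69 + 77 - 152))) - 28870*(-1/71) = -26631/(1/(22881 - 6)) + 28870/71 = -26631/(1/22875) + 28870/71 = -26631/1/22875 + 28870/71 = -26631*22875 + 28870/71 = -609184125 + 28870/71 = -43252044005/71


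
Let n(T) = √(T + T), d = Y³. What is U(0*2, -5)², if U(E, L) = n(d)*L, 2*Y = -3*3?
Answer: -18225/4 ≈ -4556.3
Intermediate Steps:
Y = -9/2 (Y = (-3*3)/2 = (½)*(-9) = -9/2 ≈ -4.5000)
d = -729/8 (d = (-9/2)³ = -729/8 ≈ -91.125)
n(T) = √2*√T (n(T) = √(2*T) = √2*√T)
U(E, L) = 27*I*L/2 (U(E, L) = (√2*√(-729/8))*L = (√2*(27*I*√2/4))*L = (27*I/2)*L = 27*I*L/2)
U(0*2, -5)² = ((27/2)*I*(-5))² = (-135*I/2)² = -18225/4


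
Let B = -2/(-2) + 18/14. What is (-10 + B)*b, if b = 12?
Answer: -648/7 ≈ -92.571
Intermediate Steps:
B = 16/7 (B = -2*(-1/2) + 18*(1/14) = 1 + 9/7 = 16/7 ≈ 2.2857)
(-10 + B)*b = (-10 + 16/7)*12 = -54/7*12 = -648/7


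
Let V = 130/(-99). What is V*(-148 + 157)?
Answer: -130/11 ≈ -11.818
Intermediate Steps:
V = -130/99 (V = 130*(-1/99) = -130/99 ≈ -1.3131)
V*(-148 + 157) = -130*(-148 + 157)/99 = -130/99*9 = -130/11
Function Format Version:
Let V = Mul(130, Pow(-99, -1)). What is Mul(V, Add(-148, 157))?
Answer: Rational(-130, 11) ≈ -11.818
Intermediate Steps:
V = Rational(-130, 99) (V = Mul(130, Rational(-1, 99)) = Rational(-130, 99) ≈ -1.3131)
Mul(V, Add(-148, 157)) = Mul(Rational(-130, 99), Add(-148, 157)) = Mul(Rational(-130, 99), 9) = Rational(-130, 11)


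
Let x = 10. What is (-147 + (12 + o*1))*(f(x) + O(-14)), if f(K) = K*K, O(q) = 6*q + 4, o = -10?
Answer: -2900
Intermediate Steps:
O(q) = 4 + 6*q
f(K) = K²
(-147 + (12 + o*1))*(f(x) + O(-14)) = (-147 + (12 - 10*1))*(10² + (4 + 6*(-14))) = (-147 + (12 - 10))*(100 + (4 - 84)) = (-147 + 2)*(100 - 80) = -145*20 = -2900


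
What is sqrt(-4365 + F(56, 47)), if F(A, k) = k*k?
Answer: 14*I*sqrt(11) ≈ 46.433*I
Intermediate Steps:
F(A, k) = k**2
sqrt(-4365 + F(56, 47)) = sqrt(-4365 + 47**2) = sqrt(-4365 + 2209) = sqrt(-2156) = 14*I*sqrt(11)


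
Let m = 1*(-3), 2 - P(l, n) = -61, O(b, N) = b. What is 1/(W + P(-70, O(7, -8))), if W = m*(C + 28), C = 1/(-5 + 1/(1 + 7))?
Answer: -13/265 ≈ -0.049057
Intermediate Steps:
P(l, n) = 63 (P(l, n) = 2 - 1*(-61) = 2 + 61 = 63)
m = -3
C = -8/39 (C = 1/(-5 + 1/8) = 1/(-5 + ⅛) = 1/(-39/8) = -8/39 ≈ -0.20513)
W = -1084/13 (W = -3*(-8/39 + 28) = -3*1084/39 = -1084/13 ≈ -83.385)
1/(W + P(-70, O(7, -8))) = 1/(-1084/13 + 63) = 1/(-265/13) = -13/265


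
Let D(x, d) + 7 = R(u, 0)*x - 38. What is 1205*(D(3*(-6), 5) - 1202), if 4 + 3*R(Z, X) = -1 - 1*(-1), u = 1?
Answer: -1473715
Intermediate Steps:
R(Z, X) = -4/3 (R(Z, X) = -4/3 + (-1 - 1*(-1))/3 = -4/3 + (-1 + 1)/3 = -4/3 + (⅓)*0 = -4/3 + 0 = -4/3)
D(x, d) = -45 - 4*x/3 (D(x, d) = -7 + (-4*x/3 - 38) = -7 + (-38 - 4*x/3) = -45 - 4*x/3)
1205*(D(3*(-6), 5) - 1202) = 1205*((-45 - 4*(-6)) - 1202) = 1205*((-45 - 4/3*(-18)) - 1202) = 1205*((-45 + 24) - 1202) = 1205*(-21 - 1202) = 1205*(-1223) = -1473715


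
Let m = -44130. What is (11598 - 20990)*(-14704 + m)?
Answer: 552568928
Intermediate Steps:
(11598 - 20990)*(-14704 + m) = (11598 - 20990)*(-14704 - 44130) = -9392*(-58834) = 552568928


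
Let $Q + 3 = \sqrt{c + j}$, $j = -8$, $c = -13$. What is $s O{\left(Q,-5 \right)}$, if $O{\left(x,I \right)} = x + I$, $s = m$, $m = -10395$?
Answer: $83160 - 10395 i \sqrt{21} \approx 83160.0 - 47636.0 i$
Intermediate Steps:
$s = -10395$
$Q = -3 + i \sqrt{21}$ ($Q = -3 + \sqrt{-13 - 8} = -3 + \sqrt{-21} = -3 + i \sqrt{21} \approx -3.0 + 4.5826 i$)
$O{\left(x,I \right)} = I + x$
$s O{\left(Q,-5 \right)} = - 10395 \left(-5 - \left(3 - i \sqrt{21}\right)\right) = - 10395 \left(-8 + i \sqrt{21}\right) = 83160 - 10395 i \sqrt{21}$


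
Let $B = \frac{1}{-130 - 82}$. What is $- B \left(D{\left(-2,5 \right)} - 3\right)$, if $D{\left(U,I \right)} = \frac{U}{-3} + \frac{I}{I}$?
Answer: $- \frac{1}{159} \approx -0.0062893$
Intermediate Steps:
$D{\left(U,I \right)} = 1 - \frac{U}{3}$ ($D{\left(U,I \right)} = U \left(- \frac{1}{3}\right) + 1 = - \frac{U}{3} + 1 = 1 - \frac{U}{3}$)
$B = - \frac{1}{212}$ ($B = \frac{1}{-212} = - \frac{1}{212} \approx -0.004717$)
$- B \left(D{\left(-2,5 \right)} - 3\right) = - \frac{\left(-1\right) \left(\left(1 - - \frac{2}{3}\right) - 3\right)}{212} = - \frac{\left(-1\right) \left(\left(1 + \frac{2}{3}\right) - 3\right)}{212} = - \frac{\left(-1\right) \left(\frac{5}{3} - 3\right)}{212} = - \frac{\left(-1\right) \left(-4\right)}{212 \cdot 3} = \left(-1\right) \frac{1}{159} = - \frac{1}{159}$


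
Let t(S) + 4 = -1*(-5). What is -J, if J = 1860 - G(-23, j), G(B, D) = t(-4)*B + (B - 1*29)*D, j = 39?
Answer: -3911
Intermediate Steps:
t(S) = 1 (t(S) = -4 - 1*(-5) = -4 + 5 = 1)
G(B, D) = B + D*(-29 + B) (G(B, D) = 1*B + (B - 1*29)*D = B + (B - 29)*D = B + (-29 + B)*D = B + D*(-29 + B))
J = 3911 (J = 1860 - (-23 - 29*39 - 23*39) = 1860 - (-23 - 1131 - 897) = 1860 - 1*(-2051) = 1860 + 2051 = 3911)
-J = -1*3911 = -3911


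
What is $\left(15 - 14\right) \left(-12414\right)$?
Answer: $-12414$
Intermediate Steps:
$\left(15 - 14\right) \left(-12414\right) = 1 \left(-12414\right) = -12414$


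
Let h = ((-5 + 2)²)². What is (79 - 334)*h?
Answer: -20655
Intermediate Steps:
h = 81 (h = ((-3)²)² = 9² = 81)
(79 - 334)*h = (79 - 334)*81 = -255*81 = -20655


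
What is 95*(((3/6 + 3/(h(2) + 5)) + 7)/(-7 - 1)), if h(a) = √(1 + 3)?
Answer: -10545/112 ≈ -94.152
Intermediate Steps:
h(a) = 2 (h(a) = √4 = 2)
95*(((3/6 + 3/(h(2) + 5)) + 7)/(-7 - 1)) = 95*(((3/6 + 3/(2 + 5)) + 7)/(-7 - 1)) = 95*(((3*(⅙) + 3/7) + 7)/(-8)) = 95*(((½ + 3*(⅐)) + 7)*(-⅛)) = 95*(((½ + 3/7) + 7)*(-⅛)) = 95*((13/14 + 7)*(-⅛)) = 95*((111/14)*(-⅛)) = 95*(-111/112) = -10545/112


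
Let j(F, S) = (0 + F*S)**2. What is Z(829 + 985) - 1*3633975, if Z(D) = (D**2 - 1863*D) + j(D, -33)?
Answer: 3579736183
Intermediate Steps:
j(F, S) = F**2*S**2 (j(F, S) = (F*S)**2 = F**2*S**2)
Z(D) = -1863*D + 1090*D**2 (Z(D) = (D**2 - 1863*D) + D**2*(-33)**2 = (D**2 - 1863*D) + D**2*1089 = (D**2 - 1863*D) + 1089*D**2 = -1863*D + 1090*D**2)
Z(829 + 985) - 1*3633975 = (829 + 985)*(-1863 + 1090*(829 + 985)) - 1*3633975 = 1814*(-1863 + 1090*1814) - 3633975 = 1814*(-1863 + 1977260) - 3633975 = 1814*1975397 - 3633975 = 3583370158 - 3633975 = 3579736183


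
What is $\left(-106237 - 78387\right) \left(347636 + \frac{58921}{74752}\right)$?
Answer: $- \frac{299858744982027}{4672} \approx -6.4182 \cdot 10^{10}$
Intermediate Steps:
$\left(-106237 - 78387\right) \left(347636 + \frac{58921}{74752}\right) = - 184624 \left(347636 + 58921 \cdot \frac{1}{74752}\right) = - 184624 \left(347636 + \frac{58921}{74752}\right) = \left(-184624\right) \frac{25986545193}{74752} = - \frac{299858744982027}{4672}$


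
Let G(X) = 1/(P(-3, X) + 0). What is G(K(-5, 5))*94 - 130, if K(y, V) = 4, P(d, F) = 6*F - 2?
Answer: -1383/11 ≈ -125.73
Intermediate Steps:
P(d, F) = -2 + 6*F
G(X) = 1/(-2 + 6*X) (G(X) = 1/((-2 + 6*X) + 0) = 1/(-2 + 6*X))
G(K(-5, 5))*94 - 130 = (1/(2*(-1 + 3*4)))*94 - 130 = (1/(2*(-1 + 12)))*94 - 130 = ((½)/11)*94 - 130 = ((½)*(1/11))*94 - 130 = (1/22)*94 - 130 = 47/11 - 130 = -1383/11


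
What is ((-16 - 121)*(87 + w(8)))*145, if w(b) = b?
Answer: -1887175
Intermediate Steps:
((-16 - 121)*(87 + w(8)))*145 = ((-16 - 121)*(87 + 8))*145 = -137*95*145 = -13015*145 = -1887175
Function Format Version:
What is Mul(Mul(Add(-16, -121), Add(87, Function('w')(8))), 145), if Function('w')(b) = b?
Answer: -1887175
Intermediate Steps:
Mul(Mul(Add(-16, -121), Add(87, Function('w')(8))), 145) = Mul(Mul(Add(-16, -121), Add(87, 8)), 145) = Mul(Mul(-137, 95), 145) = Mul(-13015, 145) = -1887175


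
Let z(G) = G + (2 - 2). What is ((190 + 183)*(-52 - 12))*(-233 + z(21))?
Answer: 5060864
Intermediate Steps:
z(G) = G (z(G) = G + 0 = G)
((190 + 183)*(-52 - 12))*(-233 + z(21)) = ((190 + 183)*(-52 - 12))*(-233 + 21) = (373*(-64))*(-212) = -23872*(-212) = 5060864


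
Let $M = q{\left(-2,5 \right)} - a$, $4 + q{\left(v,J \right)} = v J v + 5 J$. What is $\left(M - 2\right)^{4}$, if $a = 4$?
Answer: $1500625$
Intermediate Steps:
$q{\left(v,J \right)} = -4 + 5 J + J v^{2}$ ($q{\left(v,J \right)} = -4 + \left(v J v + 5 J\right) = -4 + \left(J v v + 5 J\right) = -4 + \left(J v^{2} + 5 J\right) = -4 + \left(5 J + J v^{2}\right) = -4 + 5 J + J v^{2}$)
$M = 37$ ($M = \left(-4 + 5 \cdot 5 + 5 \left(-2\right)^{2}\right) - 4 = \left(-4 + 25 + 5 \cdot 4\right) - 4 = \left(-4 + 25 + 20\right) - 4 = 41 - 4 = 37$)
$\left(M - 2\right)^{4} = \left(37 - 2\right)^{4} = 35^{4} = 1500625$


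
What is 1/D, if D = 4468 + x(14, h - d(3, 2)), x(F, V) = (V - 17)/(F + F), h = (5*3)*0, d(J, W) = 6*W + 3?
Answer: 7/31268 ≈ 0.00022387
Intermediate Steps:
d(J, W) = 3 + 6*W
h = 0 (h = 15*0 = 0)
x(F, V) = (-17 + V)/(2*F) (x(F, V) = (-17 + V)/((2*F)) = (-17 + V)*(1/(2*F)) = (-17 + V)/(2*F))
D = 31268/7 (D = 4468 + (½)*(-17 + (0 - (3 + 6*2)))/14 = 4468 + (½)*(1/14)*(-17 + (0 - (3 + 12))) = 4468 + (½)*(1/14)*(-17 + (0 - 1*15)) = 4468 + (½)*(1/14)*(-17 + (0 - 15)) = 4468 + (½)*(1/14)*(-17 - 15) = 4468 + (½)*(1/14)*(-32) = 4468 - 8/7 = 31268/7 ≈ 4466.9)
1/D = 1/(31268/7) = 7/31268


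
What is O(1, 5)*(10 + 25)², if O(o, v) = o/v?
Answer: 245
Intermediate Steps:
O(1, 5)*(10 + 25)² = (1/5)*(10 + 25)² = (1*(⅕))*35² = (⅕)*1225 = 245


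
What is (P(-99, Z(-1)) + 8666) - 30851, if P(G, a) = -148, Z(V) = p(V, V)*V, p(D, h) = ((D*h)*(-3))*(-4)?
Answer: -22333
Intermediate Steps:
p(D, h) = 12*D*h (p(D, h) = -3*D*h*(-4) = 12*D*h)
Z(V) = 12*V³ (Z(V) = (12*V*V)*V = (12*V²)*V = 12*V³)
(P(-99, Z(-1)) + 8666) - 30851 = (-148 + 8666) - 30851 = 8518 - 30851 = -22333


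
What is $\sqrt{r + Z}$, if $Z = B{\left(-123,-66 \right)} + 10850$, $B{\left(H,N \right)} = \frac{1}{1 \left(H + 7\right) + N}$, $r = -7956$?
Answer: $\frac{3 \sqrt{10651186}}{182} \approx 53.796$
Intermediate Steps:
$B{\left(H,N \right)} = \frac{1}{7 + H + N}$ ($B{\left(H,N \right)} = \frac{1}{1 \left(7 + H\right) + N} = \frac{1}{\left(7 + H\right) + N} = \frac{1}{7 + H + N}$)
$Z = \frac{1974699}{182}$ ($Z = \frac{1}{7 - 123 - 66} + 10850 = \frac{1}{-182} + 10850 = - \frac{1}{182} + 10850 = \frac{1974699}{182} \approx 10850.0$)
$\sqrt{r + Z} = \sqrt{-7956 + \frac{1974699}{182}} = \sqrt{\frac{526707}{182}} = \frac{3 \sqrt{10651186}}{182}$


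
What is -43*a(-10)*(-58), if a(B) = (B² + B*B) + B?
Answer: 473860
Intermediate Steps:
a(B) = B + 2*B² (a(B) = (B² + B²) + B = 2*B² + B = B + 2*B²)
-43*a(-10)*(-58) = -(-430)*(1 + 2*(-10))*(-58) = -(-430)*(1 - 20)*(-58) = -(-430)*(-19)*(-58) = -43*190*(-58) = -8170*(-58) = 473860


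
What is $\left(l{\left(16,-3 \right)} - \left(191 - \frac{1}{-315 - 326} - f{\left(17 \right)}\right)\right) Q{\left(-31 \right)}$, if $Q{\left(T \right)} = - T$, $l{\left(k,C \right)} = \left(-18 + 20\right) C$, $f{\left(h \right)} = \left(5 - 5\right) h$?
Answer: $- \frac{3914618}{641} \approx -6107.0$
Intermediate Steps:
$f{\left(h \right)} = 0$ ($f{\left(h \right)} = 0 h = 0$)
$l{\left(k,C \right)} = 2 C$
$\left(l{\left(16,-3 \right)} - \left(191 - \frac{1}{-315 - 326} - f{\left(17 \right)}\right)\right) Q{\left(-31 \right)} = \left(2 \left(-3\right) - \left(191 - \frac{1}{-315 - 326}\right)\right) \left(\left(-1\right) \left(-31\right)\right) = \left(-6 - \left(191 - \frac{1}{-641}\right)\right) 31 = \left(-6 + \left(\left(0 - \frac{1}{641}\right) - 191\right)\right) 31 = \left(-6 - \frac{122432}{641}\right) 31 = \left(- \frac{126278}{641}\right) 31 = - \frac{3914618}{641}$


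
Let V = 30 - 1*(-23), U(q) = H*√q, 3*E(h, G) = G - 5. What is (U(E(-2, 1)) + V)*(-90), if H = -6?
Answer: -4770 + 360*I*√3 ≈ -4770.0 + 623.54*I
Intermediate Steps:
E(h, G) = -5/3 + G/3 (E(h, G) = (G - 5)/3 = (-5 + G)/3 = -5/3 + G/3)
U(q) = -6*√q
V = 53 (V = 30 + 23 = 53)
(U(E(-2, 1)) + V)*(-90) = (-6*√(-5/3 + (⅓)*1) + 53)*(-90) = (-6*√(-5/3 + ⅓) + 53)*(-90) = (-4*I*√3 + 53)*(-90) = (53 - 4*I*√3)*(-90) = -4770 + 360*I*√3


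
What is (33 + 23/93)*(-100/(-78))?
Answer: 154600/3627 ≈ 42.625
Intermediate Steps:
(33 + 23/93)*(-100/(-78)) = (33 + 23*(1/93))*(-100*(-1/78)) = (33 + 23/93)*(50/39) = (3092/93)*(50/39) = 154600/3627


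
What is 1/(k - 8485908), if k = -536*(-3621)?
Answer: -1/6545052 ≈ -1.5279e-7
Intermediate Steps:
k = 1940856
1/(k - 8485908) = 1/(1940856 - 8485908) = 1/(-6545052) = -1/6545052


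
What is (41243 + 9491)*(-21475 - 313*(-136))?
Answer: 1070132262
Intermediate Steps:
(41243 + 9491)*(-21475 - 313*(-136)) = 50734*(-21475 + 42568) = 50734*21093 = 1070132262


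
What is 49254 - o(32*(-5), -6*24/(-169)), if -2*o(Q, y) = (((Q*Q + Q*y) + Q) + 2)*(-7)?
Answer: -6644377/169 ≈ -39316.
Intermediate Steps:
o(Q, y) = 7 + 7*Q/2 + 7*Q**2/2 + 7*Q*y/2 (o(Q, y) = -(((Q*Q + Q*y) + Q) + 2)*(-7)/2 = -(((Q**2 + Q*y) + Q) + 2)*(-7)/2 = -((Q + Q**2 + Q*y) + 2)*(-7)/2 = -(2 + Q + Q**2 + Q*y)*(-7)/2 = -(-14 - 7*Q - 7*Q**2 - 7*Q*y)/2 = 7 + 7*Q/2 + 7*Q**2/2 + 7*Q*y/2)
49254 - o(32*(-5), -6*24/(-169)) = 49254 - (7 + 7*(32*(-5))/2 + 7*(32*(-5))**2/2 + 7*(32*(-5))*(-6*24/(-169))/2) = 49254 - (7 + (7/2)*(-160) + (7/2)*(-160)**2 + (7/2)*(-160)*(-144*(-1/169))) = 49254 - (7 - 560 + (7/2)*25600 + (7/2)*(-160)*(144/169)) = 49254 - (7 - 560 + 89600 - 80640/169) = 49254 - 1*14968303/169 = 49254 - 14968303/169 = -6644377/169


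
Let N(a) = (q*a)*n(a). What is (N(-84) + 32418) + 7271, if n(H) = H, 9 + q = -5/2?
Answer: -41455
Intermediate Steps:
q = -23/2 (q = -9 - 5/2 = -23/2 ≈ -11.500)
N(a) = -23*a²/2 (N(a) = (-23*a/2)*a = -23*a²/2)
(N(-84) + 32418) + 7271 = (-23/2*(-84)² + 32418) + 7271 = (-23/2*7056 + 32418) + 7271 = (-81144 + 32418) + 7271 = -48726 + 7271 = -41455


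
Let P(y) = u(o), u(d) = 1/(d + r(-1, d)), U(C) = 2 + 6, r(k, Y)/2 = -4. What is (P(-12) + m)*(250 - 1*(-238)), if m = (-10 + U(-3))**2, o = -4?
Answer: 5734/3 ≈ 1911.3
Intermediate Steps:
r(k, Y) = -8 (r(k, Y) = 2*(-4) = -8)
U(C) = 8
u(d) = 1/(-8 + d) (u(d) = 1/(d - 8) = 1/(-8 + d))
P(y) = -1/12 (P(y) = 1/(-8 - 4) = 1/(-12) = -1/12)
m = 4 (m = (-10 + 8)**2 = (-2)**2 = 4)
(P(-12) + m)*(250 - 1*(-238)) = (-1/12 + 4)*(250 - 1*(-238)) = 47*(250 + 238)/12 = (47/12)*488 = 5734/3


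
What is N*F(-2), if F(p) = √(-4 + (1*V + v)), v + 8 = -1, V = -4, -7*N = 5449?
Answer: -5449*I*√17/7 ≈ -3209.5*I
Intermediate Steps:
N = -5449/7 (N = -⅐*5449 = -5449/7 ≈ -778.43)
v = -9 (v = -8 - 1 = -9)
F(p) = I*√17 (F(p) = √(-4 + (1*(-4) - 9)) = √(-4 + (-4 - 9)) = √(-4 - 13) = √(-17) = I*√17)
N*F(-2) = -5449*I*√17/7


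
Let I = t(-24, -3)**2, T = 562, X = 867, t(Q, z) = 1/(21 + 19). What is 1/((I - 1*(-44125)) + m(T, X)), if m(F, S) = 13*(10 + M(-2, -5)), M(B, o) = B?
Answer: 1600/70766401 ≈ 2.2610e-5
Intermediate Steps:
t(Q, z) = 1/40
I = 1/1600 (I = (1/40)**2 = 1/1600 ≈ 0.00062500)
m(F, S) = 104 (m(F, S) = 13*(10 - 2) = 13*8 = 104)
1/((I - 1*(-44125)) + m(T, X)) = 1/((1/1600 - 1*(-44125)) + 104) = 1/((1/1600 + 44125) + 104) = 1/(70600001/1600 + 104) = 1/(70766401/1600) = 1600/70766401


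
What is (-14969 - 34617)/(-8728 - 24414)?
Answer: 24793/16571 ≈ 1.4962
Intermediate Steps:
(-14969 - 34617)/(-8728 - 24414) = -49586/(-33142) = -49586*(-1/33142) = 24793/16571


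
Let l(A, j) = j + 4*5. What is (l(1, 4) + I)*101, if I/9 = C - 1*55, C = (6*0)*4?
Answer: -47571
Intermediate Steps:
C = 0 (C = 0*4 = 0)
l(A, j) = 20 + j (l(A, j) = j + 20 = 20 + j)
I = -495 (I = 9*(0 - 1*55) = 9*(0 - 55) = 9*(-55) = -495)
(l(1, 4) + I)*101 = ((20 + 4) - 495)*101 = (24 - 495)*101 = -471*101 = -47571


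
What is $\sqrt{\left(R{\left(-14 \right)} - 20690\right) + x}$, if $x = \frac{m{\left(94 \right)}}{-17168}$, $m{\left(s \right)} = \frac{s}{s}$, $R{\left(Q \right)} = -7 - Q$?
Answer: $\frac{i \sqrt{381007004385}}{4292} \approx 143.82 i$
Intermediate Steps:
$m{\left(s \right)} = 1$
$x = - \frac{1}{17168}$ ($x = 1 \frac{1}{-17168} = 1 \left(- \frac{1}{17168}\right) = - \frac{1}{17168} \approx -5.8248 \cdot 10^{-5}$)
$\sqrt{\left(R{\left(-14 \right)} - 20690\right) + x} = \sqrt{\left(\left(-7 - -14\right) - 20690\right) - \frac{1}{17168}} = \sqrt{\left(\left(-7 + 14\right) - 20690\right) - \frac{1}{17168}} = \sqrt{\left(7 - 20690\right) - \frac{1}{17168}} = \sqrt{-20683 - \frac{1}{17168}} = \sqrt{- \frac{355085745}{17168}} = \frac{i \sqrt{381007004385}}{4292}$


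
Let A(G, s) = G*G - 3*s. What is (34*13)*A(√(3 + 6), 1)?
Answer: 2652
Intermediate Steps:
A(G, s) = G² - 3*s
(34*13)*A(√(3 + 6), 1) = (34*13)*((√(3 + 6))² - 3*1) = 442*((√9)² - 3) = 442*(3² - 3) = 442*(9 - 3) = 442*6 = 2652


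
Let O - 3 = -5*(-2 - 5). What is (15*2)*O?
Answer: 1140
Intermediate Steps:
O = 38 (O = 3 - 5*(-2 - 5) = 3 - 5*(-7) = 3 + 35 = 38)
(15*2)*O = (15*2)*38 = 30*38 = 1140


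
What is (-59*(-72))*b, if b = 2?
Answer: 8496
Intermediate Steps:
(-59*(-72))*b = -59*(-72)*2 = 4248*2 = 8496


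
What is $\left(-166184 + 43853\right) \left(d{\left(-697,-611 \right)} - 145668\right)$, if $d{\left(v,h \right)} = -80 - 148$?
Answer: $17847603576$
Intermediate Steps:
$d{\left(v,h \right)} = -228$
$\left(-166184 + 43853\right) \left(d{\left(-697,-611 \right)} - 145668\right) = \left(-166184 + 43853\right) \left(-228 - 145668\right) = \left(-122331\right) \left(-145896\right) = 17847603576$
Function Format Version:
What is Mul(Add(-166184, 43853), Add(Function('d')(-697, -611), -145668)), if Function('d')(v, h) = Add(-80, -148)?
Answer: 17847603576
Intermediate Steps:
Function('d')(v, h) = -228
Mul(Add(-166184, 43853), Add(Function('d')(-697, -611), -145668)) = Mul(Add(-166184, 43853), Add(-228, -145668)) = Mul(-122331, -145896) = 17847603576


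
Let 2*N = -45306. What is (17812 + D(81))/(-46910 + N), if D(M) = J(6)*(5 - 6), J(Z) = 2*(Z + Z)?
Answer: -17788/69563 ≈ -0.25571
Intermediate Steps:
J(Z) = 4*Z (J(Z) = 2*(2*Z) = 4*Z)
N = -22653 (N = (½)*(-45306) = -22653)
D(M) = -24 (D(M) = (4*6)*(5 - 6) = 24*(-1) = -24)
(17812 + D(81))/(-46910 + N) = (17812 - 24)/(-46910 - 22653) = 17788/(-69563) = 17788*(-1/69563) = -17788/69563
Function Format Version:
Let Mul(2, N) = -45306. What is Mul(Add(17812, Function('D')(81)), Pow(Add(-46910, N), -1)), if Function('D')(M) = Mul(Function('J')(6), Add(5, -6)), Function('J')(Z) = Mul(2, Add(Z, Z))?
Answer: Rational(-17788, 69563) ≈ -0.25571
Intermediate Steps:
Function('J')(Z) = Mul(4, Z) (Function('J')(Z) = Mul(2, Mul(2, Z)) = Mul(4, Z))
N = -22653 (N = Mul(Rational(1, 2), -45306) = -22653)
Function('D')(M) = -24 (Function('D')(M) = Mul(Mul(4, 6), Add(5, -6)) = Mul(24, -1) = -24)
Mul(Add(17812, Function('D')(81)), Pow(Add(-46910, N), -1)) = Mul(Add(17812, -24), Pow(Add(-46910, -22653), -1)) = Mul(17788, Pow(-69563, -1)) = Mul(17788, Rational(-1, 69563)) = Rational(-17788, 69563)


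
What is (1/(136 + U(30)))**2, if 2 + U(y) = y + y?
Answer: 1/37636 ≈ 2.6570e-5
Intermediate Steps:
U(y) = -2 + 2*y (U(y) = -2 + (y + y) = -2 + 2*y)
(1/(136 + U(30)))**2 = (1/(136 + (-2 + 2*30)))**2 = (1/(136 + (-2 + 60)))**2 = (1/(136 + 58))**2 = (1/194)**2 = 1/37636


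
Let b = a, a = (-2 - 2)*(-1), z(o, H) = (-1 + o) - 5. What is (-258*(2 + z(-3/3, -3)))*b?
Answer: 5160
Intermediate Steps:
z(o, H) = -6 + o
a = 4 (a = -4*(-1) = 4)
b = 4
(-258*(2 + z(-3/3, -3)))*b = -258*(2 + (-6 - 3/3))*4 = -258*(2 + (-6 - 3*⅓))*4 = -258*(2 + (-6 - 1))*4 = -258*(2 - 7)*4 = -258*(-5)*4 = -43*(-30)*4 = 1290*4 = 5160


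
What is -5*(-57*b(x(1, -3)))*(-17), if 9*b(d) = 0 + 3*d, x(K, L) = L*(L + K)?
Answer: -9690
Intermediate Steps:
x(K, L) = L*(K + L)
b(d) = d/3 (b(d) = (0 + 3*d)/9 = (3*d)/9 = d/3)
-5*(-57*b(x(1, -3)))*(-17) = -5*(-19*(-3*(1 - 3)))*(-17) = -5*(-19*(-3*(-2)))*(-17) = -5*(-19*6)*(-17) = -5*(-57*2)*(-17) = -(-570)*(-17) = -5*1938 = -9690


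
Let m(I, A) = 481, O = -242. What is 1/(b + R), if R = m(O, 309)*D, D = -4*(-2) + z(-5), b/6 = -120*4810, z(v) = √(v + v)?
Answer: -3596/12439832197 - I*√10/24879664394 ≈ -2.8907e-7 - 1.271e-10*I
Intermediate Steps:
z(v) = √2*√v (z(v) = √(2*v) = √2*√v)
b = -3463200 (b = 6*(-120*4810) = 6*(-577200) = -3463200)
D = 8 + I*√10 (D = -4*(-2) + √2*√(-5) = 8 + √2*(I*√5) = 8 + I*√10 ≈ 8.0 + 3.1623*I)
R = 3848 + 481*I*√10 (R = 481*(8 + I*√10) = 3848 + 481*I*√10 ≈ 3848.0 + 1521.1*I)
1/(b + R) = 1/(-3463200 + (3848 + 481*I*√10)) = 1/(-3459352 + 481*I*√10)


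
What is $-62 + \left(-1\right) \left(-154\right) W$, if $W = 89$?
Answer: $13644$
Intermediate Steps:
$-62 + \left(-1\right) \left(-154\right) W = -62 + \left(-1\right) \left(-154\right) 89 = -62 + 154 \cdot 89 = -62 + 13706 = 13644$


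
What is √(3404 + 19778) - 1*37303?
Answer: -37303 + √23182 ≈ -37151.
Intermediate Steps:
√(3404 + 19778) - 1*37303 = √23182 - 37303 = -37303 + √23182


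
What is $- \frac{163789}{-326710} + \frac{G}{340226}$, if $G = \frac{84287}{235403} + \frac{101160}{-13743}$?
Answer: $\frac{715364523324303758}{1426996558859167545} \approx 0.50131$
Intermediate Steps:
$G = - \frac{359603353}{51351483}$ ($G = 84287 \cdot \frac{1}{235403} + 101160 \left(- \frac{1}{13743}\right) = \frac{12041}{33629} - \frac{11240}{1527} = - \frac{359603353}{51351483} \approx -7.0028$)
$- \frac{163789}{-326710} + \frac{G}{340226} = - \frac{163789}{-326710} - \frac{359603353}{51351483 \cdot 340226} = \left(-163789\right) \left(- \frac{1}{326710}\right) - \frac{359603353}{17471109655158} = \frac{163789}{326710} - \frac{359603353}{17471109655158} = \frac{715364523324303758}{1426996558859167545}$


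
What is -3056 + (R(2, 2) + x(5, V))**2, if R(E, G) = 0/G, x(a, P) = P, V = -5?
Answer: -3031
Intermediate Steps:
R(E, G) = 0
-3056 + (R(2, 2) + x(5, V))**2 = -3056 + (0 - 5)**2 = -3056 + (-5)**2 = -3056 + 25 = -3031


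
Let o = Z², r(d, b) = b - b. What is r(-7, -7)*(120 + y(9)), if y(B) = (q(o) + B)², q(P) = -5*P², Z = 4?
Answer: 0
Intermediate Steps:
r(d, b) = 0
o = 16 (o = 4² = 16)
y(B) = (-1280 + B)² (y(B) = (-5*16² + B)² = (-5*256 + B)² = (-1280 + B)²)
r(-7, -7)*(120 + y(9)) = 0*(120 + (-1280 + 9)²) = 0*(120 + (-1271)²) = 0*(120 + 1615441) = 0*1615561 = 0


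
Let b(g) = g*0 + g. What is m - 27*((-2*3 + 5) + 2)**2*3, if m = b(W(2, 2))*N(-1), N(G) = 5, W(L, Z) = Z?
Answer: -71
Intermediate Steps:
b(g) = g (b(g) = 0 + g = g)
m = 10 (m = 2*5 = 10)
m - 27*((-2*3 + 5) + 2)**2*3 = 10 - 27*((-2*3 + 5) + 2)**2*3 = 10 - 27*((-6 + 5) + 2)**2*3 = 10 - 27*(-1 + 2)**2*3 = 10 - 27*1**2*3 = 10 - 27*3 = 10 - 81 = -71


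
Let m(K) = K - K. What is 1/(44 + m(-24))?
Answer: 1/44 ≈ 0.022727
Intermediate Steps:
m(K) = 0
1/(44 + m(-24)) = 1/(44 + 0) = 1/44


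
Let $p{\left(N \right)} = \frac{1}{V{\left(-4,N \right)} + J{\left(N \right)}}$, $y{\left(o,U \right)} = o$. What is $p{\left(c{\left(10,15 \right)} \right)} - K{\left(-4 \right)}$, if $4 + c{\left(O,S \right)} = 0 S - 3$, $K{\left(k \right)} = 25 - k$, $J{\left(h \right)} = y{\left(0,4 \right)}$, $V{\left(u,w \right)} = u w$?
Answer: $- \frac{811}{28} \approx -28.964$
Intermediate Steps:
$J{\left(h \right)} = 0$
$c{\left(O,S \right)} = -7$ ($c{\left(O,S \right)} = -4 - \left(3 + 0 S\right) = -4 + \left(0 - 3\right) = -4 - 3 = -7$)
$p{\left(N \right)} = - \frac{1}{4 N}$ ($p{\left(N \right)} = \frac{1}{- 4 N + 0} = \frac{1}{\left(-4\right) N} = - \frac{1}{4 N}$)
$p{\left(c{\left(10,15 \right)} \right)} - K{\left(-4 \right)} = - \frac{1}{4 \left(-7\right)} - \left(25 - -4\right) = \left(- \frac{1}{4}\right) \left(- \frac{1}{7}\right) - \left(25 + 4\right) = \frac{1}{28} - 29 = - \frac{811}{28}$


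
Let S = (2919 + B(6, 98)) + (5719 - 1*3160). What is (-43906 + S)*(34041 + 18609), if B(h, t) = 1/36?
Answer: -4046465475/2 ≈ -2.0232e+9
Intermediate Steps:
B(h, t) = 1/36
S = 197209/36 (S = (2919 + 1/36) + (5719 - 1*3160) = 105085/36 + (5719 - 3160) = 105085/36 + 2559 = 197209/36 ≈ 5478.0)
(-43906 + S)*(34041 + 18609) = (-43906 + 197209/36)*(34041 + 18609) = -1383407/36*52650 = -4046465475/2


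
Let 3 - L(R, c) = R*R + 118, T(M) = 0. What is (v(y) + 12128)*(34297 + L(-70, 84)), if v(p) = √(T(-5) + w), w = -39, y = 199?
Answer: 355132096 + 29282*I*√39 ≈ 3.5513e+8 + 1.8287e+5*I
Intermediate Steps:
v(p) = I*√39 (v(p) = √(0 - 39) = √(-39) = I*√39)
L(R, c) = -115 - R² (L(R, c) = 3 - (R*R + 118) = 3 - (R² + 118) = 3 - (118 + R²) = 3 + (-118 - R²) = -115 - R²)
(v(y) + 12128)*(34297 + L(-70, 84)) = (I*√39 + 12128)*(34297 + (-115 - 1*(-70)²)) = (12128 + I*√39)*(34297 + (-115 - 1*4900)) = (12128 + I*√39)*(34297 + (-115 - 4900)) = (12128 + I*√39)*(34297 - 5015) = (12128 + I*√39)*29282 = 355132096 + 29282*I*√39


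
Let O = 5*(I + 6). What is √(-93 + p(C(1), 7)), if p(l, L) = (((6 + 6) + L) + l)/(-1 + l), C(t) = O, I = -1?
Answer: I*√3282/6 ≈ 9.5481*I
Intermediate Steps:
O = 25 (O = 5*(-1 + 6) = 5*5 = 25)
C(t) = 25
p(l, L) = (12 + L + l)/(-1 + l) (p(l, L) = ((12 + L) + l)/(-1 + l) = (12 + L + l)/(-1 + l))
√(-93 + p(C(1), 7)) = √(-93 + (12 + 7 + 25)/(-1 + 25)) = √(-93 + 44/24) = √(-93 + (1/24)*44) = √(-93 + 11/6) = √(-547/6) = I*√3282/6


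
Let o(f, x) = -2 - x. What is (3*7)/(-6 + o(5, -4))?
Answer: -21/4 ≈ -5.2500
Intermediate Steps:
(3*7)/(-6 + o(5, -4)) = (3*7)/(-6 + (-2 - 1*(-4))) = 21/(-6 + (-2 + 4)) = 21/(-6 + 2) = 21/(-4) = 21*(-1/4) = -21/4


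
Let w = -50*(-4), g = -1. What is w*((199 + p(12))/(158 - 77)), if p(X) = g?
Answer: 4400/9 ≈ 488.89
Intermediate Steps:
p(X) = -1
w = 200
w*((199 + p(12))/(158 - 77)) = 200*((199 - 1)/(158 - 77)) = 200*(198/81) = 200*(198*(1/81)) = 200*(22/9) = 4400/9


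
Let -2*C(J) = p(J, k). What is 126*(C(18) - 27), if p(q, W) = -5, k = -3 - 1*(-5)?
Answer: -3087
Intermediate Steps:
k = 2 (k = -3 + 5 = 2)
C(J) = 5/2 (C(J) = -½*(-5) = 5/2)
126*(C(18) - 27) = 126*(5/2 - 27) = 126*(-49/2) = -3087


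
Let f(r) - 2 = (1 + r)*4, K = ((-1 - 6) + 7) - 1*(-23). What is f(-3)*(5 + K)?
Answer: -168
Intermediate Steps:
K = 23 (K = (-7 + 7) + 23 = 0 + 23 = 23)
f(r) = 6 + 4*r (f(r) = 2 + (1 + r)*4 = 2 + (4 + 4*r) = 6 + 4*r)
f(-3)*(5 + K) = (6 + 4*(-3))*(5 + 23) = (6 - 12)*28 = -6*28 = -168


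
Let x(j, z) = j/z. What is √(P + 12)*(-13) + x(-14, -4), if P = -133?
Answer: 7/2 - 143*I ≈ 3.5 - 143.0*I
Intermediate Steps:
√(P + 12)*(-13) + x(-14, -4) = √(-133 + 12)*(-13) - 14/(-4) = √(-121)*(-13) - 14*(-¼) = (11*I)*(-13) + 7/2 = -143*I + 7/2 = 7/2 - 143*I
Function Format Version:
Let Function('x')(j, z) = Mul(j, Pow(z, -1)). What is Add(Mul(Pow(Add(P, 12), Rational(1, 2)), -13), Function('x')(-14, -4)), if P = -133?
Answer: Add(Rational(7, 2), Mul(-143, I)) ≈ Add(3.5000, Mul(-143.00, I))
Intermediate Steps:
Add(Mul(Pow(Add(P, 12), Rational(1, 2)), -13), Function('x')(-14, -4)) = Add(Mul(Pow(Add(-133, 12), Rational(1, 2)), -13), Mul(-14, Pow(-4, -1))) = Add(Mul(Pow(-121, Rational(1, 2)), -13), Mul(-14, Rational(-1, 4))) = Add(Mul(Mul(11, I), -13), Rational(7, 2)) = Add(Mul(-143, I), Rational(7, 2)) = Add(Rational(7, 2), Mul(-143, I))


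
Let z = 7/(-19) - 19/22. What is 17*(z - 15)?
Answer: -115345/418 ≈ -275.94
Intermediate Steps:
z = -515/418 (z = 7*(-1/19) - 19*1/22 = -7/19 - 19/22 = -515/418 ≈ -1.2321)
17*(z - 15) = 17*(-515/418 - 15) = 17*(-6785/418) = -115345/418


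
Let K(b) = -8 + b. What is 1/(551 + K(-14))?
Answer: 1/529 ≈ 0.0018904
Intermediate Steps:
1/(551 + K(-14)) = 1/(551 + (-8 - 14)) = 1/(551 - 22) = 1/529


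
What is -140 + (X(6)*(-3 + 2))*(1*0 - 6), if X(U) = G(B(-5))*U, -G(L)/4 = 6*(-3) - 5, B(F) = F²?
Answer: 3172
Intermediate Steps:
G(L) = 92 (G(L) = -4*(6*(-3) - 5) = -4*(-18 - 5) = -4*(-23) = 92)
X(U) = 92*U
-140 + (X(6)*(-3 + 2))*(1*0 - 6) = -140 + ((92*6)*(-3 + 2))*(1*0 - 6) = -140 + (552*(-1))*(0 - 6) = -140 - 552*(-6) = -140 + 3312 = 3172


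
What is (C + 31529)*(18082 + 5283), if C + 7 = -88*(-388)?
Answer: 1534286090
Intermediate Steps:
C = 34137 (C = -7 - 88*(-388) = -7 + 34144 = 34137)
(C + 31529)*(18082 + 5283) = (34137 + 31529)*(18082 + 5283) = 65666*23365 = 1534286090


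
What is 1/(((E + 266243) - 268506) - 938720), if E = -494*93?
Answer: -1/986925 ≈ -1.0132e-6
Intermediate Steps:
E = -45942
1/(((E + 266243) - 268506) - 938720) = 1/(((-45942 + 266243) - 268506) - 938720) = 1/((220301 - 268506) - 938720) = 1/(-48205 - 938720) = 1/(-986925) = -1/986925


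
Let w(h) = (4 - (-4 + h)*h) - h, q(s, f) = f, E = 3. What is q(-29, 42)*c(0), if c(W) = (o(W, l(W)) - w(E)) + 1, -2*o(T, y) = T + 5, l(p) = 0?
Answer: -231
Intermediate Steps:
o(T, y) = -5/2 - T/2 (o(T, y) = -(T + 5)/2 = -(5 + T)/2 = -5/2 - T/2)
w(h) = 4 - h - h*(-4 + h) (w(h) = (4 - h*(-4 + h)) - h = 4 - h - h*(-4 + h))
c(W) = -11/2 - W/2 (c(W) = ((-5/2 - W/2) - (4 - 1*3**2 + 3*3)) + 1 = ((-5/2 - W/2) - (4 - 1*9 + 9)) + 1 = ((-5/2 - W/2) - (4 - 9 + 9)) + 1 = ((-5/2 - W/2) - 1*4) + 1 = ((-5/2 - W/2) - 4) + 1 = (-13/2 - W/2) + 1 = -11/2 - W/2)
q(-29, 42)*c(0) = 42*(-11/2 - 1/2*0) = 42*(-11/2 + 0) = 42*(-11/2) = -231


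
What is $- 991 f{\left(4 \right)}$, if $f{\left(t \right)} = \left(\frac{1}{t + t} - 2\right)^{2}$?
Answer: $- \frac{222975}{64} \approx -3484.0$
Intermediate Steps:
$f{\left(t \right)} = \left(-2 + \frac{1}{2 t}\right)^{2}$ ($f{\left(t \right)} = \left(\frac{1}{2 t} - 2\right)^{2} = \left(-2 + \frac{1}{2 t}\right)^{2}$)
$- 991 f{\left(4 \right)} = - 991 \frac{\left(-1 + 4 \cdot 4\right)^{2}}{4 \cdot 16} = - 991 \cdot \frac{1}{4} \cdot \frac{1}{16} \left(-1 + 16\right)^{2} = - 991 \cdot \frac{1}{4} \cdot \frac{1}{16} \cdot 15^{2} = - 991 \cdot \frac{1}{4} \cdot \frac{1}{16} \cdot 225 = \left(-991\right) \frac{225}{64} = - \frac{222975}{64}$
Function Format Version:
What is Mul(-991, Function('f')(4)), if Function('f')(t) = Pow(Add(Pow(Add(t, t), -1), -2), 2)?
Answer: Rational(-222975, 64) ≈ -3484.0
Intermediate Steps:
Function('f')(t) = Pow(Add(-2, Mul(Rational(1, 2), Pow(t, -1))), 2) (Function('f')(t) = Pow(Add(Pow(Mul(2, t), -1), -2), 2) = Pow(Add(Mul(Rational(1, 2), Pow(t, -1)), -2), 2) = Pow(Add(-2, Mul(Rational(1, 2), Pow(t, -1))), 2))
Mul(-991, Function('f')(4)) = Mul(-991, Mul(Rational(1, 4), Pow(4, -2), Pow(Add(-1, Mul(4, 4)), 2))) = Mul(-991, Mul(Rational(1, 4), Rational(1, 16), Pow(Add(-1, 16), 2))) = Mul(-991, Mul(Rational(1, 4), Rational(1, 16), Pow(15, 2))) = Mul(-991, Mul(Rational(1, 4), Rational(1, 16), 225)) = Mul(-991, Rational(225, 64)) = Rational(-222975, 64)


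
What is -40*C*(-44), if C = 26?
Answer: 45760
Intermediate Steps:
-40*C*(-44) = -40*26*(-44) = -1040*(-44) = 45760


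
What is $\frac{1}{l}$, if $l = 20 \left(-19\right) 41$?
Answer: $- \frac{1}{15580} \approx -6.4185 \cdot 10^{-5}$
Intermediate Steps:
$l = -15580$ ($l = \left(-380\right) 41 = -15580$)
$\frac{1}{l} = \frac{1}{-15580} = - \frac{1}{15580}$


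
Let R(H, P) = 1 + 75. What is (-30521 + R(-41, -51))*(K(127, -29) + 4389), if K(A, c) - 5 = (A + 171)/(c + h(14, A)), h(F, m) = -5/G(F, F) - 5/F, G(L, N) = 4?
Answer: -114391424730/857 ≈ -1.3348e+8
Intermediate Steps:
R(H, P) = 76
h(F, m) = -5/4 - 5/F
K(A, c) = 5 + (171 + A)/(-45/28 + c) (K(A, c) = 5 + (A + 171)/(c + (-5/4 - 5/14)) = 5 + (171 + A)/(c + (-5/4 - 5*1/14)) = 5 + (171 + A)/(c + (-5/4 - 5/14)) = 5 + (171 + A)/(c - 45/28) = 5 + (171 + A)/(-45/28 + c))
(-30521 + R(-41, -51))*(K(127, -29) + 4389) = (-30521 + 76)*((4563 + 28*127 + 140*(-29))/(-45 + 28*(-29)) + 4389) = -30445*((4563 + 3556 - 4060)/(-45 - 812) + 4389) = -30445*(4059/(-857) + 4389) = -30445*(-1/857*4059 + 4389) = -30445*(-4059/857 + 4389) = -30445*3757314/857 = -114391424730/857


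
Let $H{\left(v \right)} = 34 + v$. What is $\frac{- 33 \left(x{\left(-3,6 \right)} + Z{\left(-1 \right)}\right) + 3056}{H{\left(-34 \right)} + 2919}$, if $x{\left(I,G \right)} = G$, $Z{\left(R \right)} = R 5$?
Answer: $\frac{3023}{2919} \approx 1.0356$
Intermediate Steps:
$Z{\left(R \right)} = 5 R$
$\frac{- 33 \left(x{\left(-3,6 \right)} + Z{\left(-1 \right)}\right) + 3056}{H{\left(-34 \right)} + 2919} = \frac{- 33 \left(6 + 5 \left(-1\right)\right) + 3056}{\left(34 - 34\right) + 2919} = \frac{- 33 \left(6 - 5\right) + 3056}{0 + 2919} = \frac{\left(-33\right) 1 + 3056}{2919} = \left(-33 + 3056\right) \frac{1}{2919} = 3023 \cdot \frac{1}{2919} = \frac{3023}{2919}$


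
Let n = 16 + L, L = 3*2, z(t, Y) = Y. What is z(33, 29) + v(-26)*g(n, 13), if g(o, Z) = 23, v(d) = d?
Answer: -569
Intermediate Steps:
L = 6
n = 22 (n = 16 + 6 = 22)
z(33, 29) + v(-26)*g(n, 13) = 29 - 26*23 = 29 - 598 = -569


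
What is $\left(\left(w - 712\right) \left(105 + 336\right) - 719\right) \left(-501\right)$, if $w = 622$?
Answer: $20244909$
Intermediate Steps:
$\left(\left(w - 712\right) \left(105 + 336\right) - 719\right) \left(-501\right) = \left(\left(622 - 712\right) \left(105 + 336\right) - 719\right) \left(-501\right) = \left(\left(-90\right) 441 - 719\right) \left(-501\right) = \left(-39690 - 719\right) \left(-501\right) = \left(-40409\right) \left(-501\right) = 20244909$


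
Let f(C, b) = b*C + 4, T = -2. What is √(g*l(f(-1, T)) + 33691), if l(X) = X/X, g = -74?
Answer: √33617 ≈ 183.35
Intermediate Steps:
f(C, b) = 4 + C*b (f(C, b) = C*b + 4 = 4 + C*b)
l(X) = 1
√(g*l(f(-1, T)) + 33691) = √(-74*1 + 33691) = √(-74 + 33691) = √33617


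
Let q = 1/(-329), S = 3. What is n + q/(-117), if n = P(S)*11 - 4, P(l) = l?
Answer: 1116298/38493 ≈ 29.000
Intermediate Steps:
q = -1/329 ≈ -0.0030395
n = 29 (n = 3*11 - 4 = 33 - 4 = 29)
n + q/(-117) = 29 - 1/329/(-117) = 29 - 1/117*(-1/329) = 29 + 1/38493 = 1116298/38493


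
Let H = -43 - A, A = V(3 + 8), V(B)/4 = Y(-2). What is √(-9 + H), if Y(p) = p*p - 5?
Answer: 4*I*√3 ≈ 6.9282*I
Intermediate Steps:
Y(p) = -5 + p² (Y(p) = p² - 5 = -5 + p²)
V(B) = -4 (V(B) = 4*(-5 + (-2)²) = 4*(-5 + 4) = 4*(-1) = -4)
A = -4
H = -39 (H = -43 - 1*(-4) = -43 + 4 = -39)
√(-9 + H) = √(-9 - 39) = √(-48) = 4*I*√3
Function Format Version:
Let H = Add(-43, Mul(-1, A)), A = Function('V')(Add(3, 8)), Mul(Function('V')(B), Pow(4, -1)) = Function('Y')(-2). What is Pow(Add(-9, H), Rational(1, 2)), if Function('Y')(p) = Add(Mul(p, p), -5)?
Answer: Mul(4, I, Pow(3, Rational(1, 2))) ≈ Mul(6.9282, I)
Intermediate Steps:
Function('Y')(p) = Add(-5, Pow(p, 2)) (Function('Y')(p) = Add(Pow(p, 2), -5) = Add(-5, Pow(p, 2)))
Function('V')(B) = -4 (Function('V')(B) = Mul(4, Add(-5, Pow(-2, 2))) = Mul(4, Add(-5, 4)) = Mul(4, -1) = -4)
A = -4
H = -39 (H = Add(-43, Mul(-1, -4)) = Add(-43, 4) = -39)
Pow(Add(-9, H), Rational(1, 2)) = Pow(Add(-9, -39), Rational(1, 2)) = Pow(-48, Rational(1, 2)) = Mul(4, I, Pow(3, Rational(1, 2)))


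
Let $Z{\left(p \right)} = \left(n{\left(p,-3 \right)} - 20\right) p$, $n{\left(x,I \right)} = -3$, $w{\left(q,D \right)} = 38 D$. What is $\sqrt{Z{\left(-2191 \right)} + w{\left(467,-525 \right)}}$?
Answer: $\sqrt{30443} \approx 174.48$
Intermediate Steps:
$Z{\left(p \right)} = - 23 p$ ($Z{\left(p \right)} = \left(-3 - 20\right) p = - 23 p$)
$\sqrt{Z{\left(-2191 \right)} + w{\left(467,-525 \right)}} = \sqrt{\left(-23\right) \left(-2191\right) + 38 \left(-525\right)} = \sqrt{50393 - 19950} = \sqrt{30443}$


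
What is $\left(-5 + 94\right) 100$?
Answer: $8900$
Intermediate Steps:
$\left(-5 + 94\right) 100 = 89 \cdot 100 = 8900$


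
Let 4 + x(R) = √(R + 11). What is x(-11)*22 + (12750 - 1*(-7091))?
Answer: 19753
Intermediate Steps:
x(R) = -4 + √(11 + R) (x(R) = -4 + √(R + 11) = -4 + √(11 + R))
x(-11)*22 + (12750 - 1*(-7091)) = (-4 + √(11 - 11))*22 + (12750 - 1*(-7091)) = (-4 + √0)*22 + (12750 + 7091) = (-4 + 0)*22 + 19841 = -4*22 + 19841 = -88 + 19841 = 19753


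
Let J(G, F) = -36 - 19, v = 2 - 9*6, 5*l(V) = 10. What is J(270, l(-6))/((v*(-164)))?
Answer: -55/8528 ≈ -0.0064493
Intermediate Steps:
l(V) = 2 (l(V) = (1/5)*10 = 2)
v = -52 (v = 2 - 54 = -52)
J(G, F) = -55
J(270, l(-6))/((v*(-164))) = -55/((-52*(-164))) = -55/8528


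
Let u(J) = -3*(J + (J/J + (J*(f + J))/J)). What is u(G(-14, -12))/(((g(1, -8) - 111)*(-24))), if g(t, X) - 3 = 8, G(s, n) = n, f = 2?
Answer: 21/800 ≈ 0.026250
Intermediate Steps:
g(t, X) = 11 (g(t, X) = 3 + 8 = 11)
u(J) = -9 - 6*J (u(J) = -3*(J + (J/J + (J*(2 + J))/J)) = -3*(J + (1 + (2 + J))) = -3*(J + (3 + J)) = -3*(3 + 2*J) = -9 - 6*J)
u(G(-14, -12))/(((g(1, -8) - 111)*(-24))) = (-9 - 6*(-12))/(((11 - 111)*(-24))) = (-9 + 72)/((-100*(-24))) = 63/2400 = 63*(1/2400) = 21/800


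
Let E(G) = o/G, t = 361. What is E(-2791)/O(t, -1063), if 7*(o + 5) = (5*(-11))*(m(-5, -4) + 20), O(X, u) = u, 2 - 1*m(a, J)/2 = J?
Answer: -1795/20767831 ≈ -8.6432e-5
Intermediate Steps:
m(a, J) = 4 - 2*J
o = -1795/7 (o = -5 + ((5*(-11))*((4 - 2*(-4)) + 20))/7 = -5 + (-55*((4 + 8) + 20))/7 = -5 + (-55*(12 + 20))/7 = -5 + (-55*32)/7 = -5 + (⅐)*(-1760) = -5 - 1760/7 = -1795/7 ≈ -256.43)
E(G) = -1795/(7*G)
E(-2791)/O(t, -1063) = -1795/7/(-2791)/(-1063) = -1795/7*(-1/2791)*(-1/1063) = (1795/19537)*(-1/1063) = -1795/20767831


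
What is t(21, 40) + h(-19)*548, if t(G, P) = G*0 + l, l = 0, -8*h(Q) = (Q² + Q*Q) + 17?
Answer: -101243/2 ≈ -50622.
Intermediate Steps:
h(Q) = -17/8 - Q²/4 (h(Q) = -((Q² + Q*Q) + 17)/8 = -((Q² + Q²) + 17)/8 = -(2*Q² + 17)/8 = -(17 + 2*Q²)/8 = -17/8 - Q²/4)
t(G, P) = 0 (t(G, P) = G*0 + 0 = 0 + 0 = 0)
t(21, 40) + h(-19)*548 = 0 + (-17/8 - ¼*(-19)²)*548 = 0 + (-17/8 - ¼*361)*548 = 0 + (-17/8 - 361/4)*548 = 0 - 739/8*548 = 0 - 101243/2 = -101243/2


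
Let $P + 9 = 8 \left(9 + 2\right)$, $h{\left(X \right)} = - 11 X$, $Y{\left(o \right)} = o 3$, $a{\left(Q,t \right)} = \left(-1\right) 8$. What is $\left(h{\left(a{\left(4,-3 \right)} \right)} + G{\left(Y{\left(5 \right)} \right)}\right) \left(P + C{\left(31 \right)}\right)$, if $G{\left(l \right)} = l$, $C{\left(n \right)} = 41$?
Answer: $12360$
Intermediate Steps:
$a{\left(Q,t \right)} = -8$
$Y{\left(o \right)} = 3 o$
$P = 79$ ($P = -9 + 8 \left(9 + 2\right) = -9 + 8 \cdot 11 = -9 + 88 = 79$)
$\left(h{\left(a{\left(4,-3 \right)} \right)} + G{\left(Y{\left(5 \right)} \right)}\right) \left(P + C{\left(31 \right)}\right) = \left(\left(-11\right) \left(-8\right) + 3 \cdot 5\right) \left(79 + 41\right) = \left(88 + 15\right) 120 = 103 \cdot 120 = 12360$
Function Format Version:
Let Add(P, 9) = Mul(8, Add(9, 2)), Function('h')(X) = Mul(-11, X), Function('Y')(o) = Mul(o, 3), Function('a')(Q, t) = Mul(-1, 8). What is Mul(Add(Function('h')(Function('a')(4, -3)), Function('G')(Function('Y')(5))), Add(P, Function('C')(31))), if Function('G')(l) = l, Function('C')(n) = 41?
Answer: 12360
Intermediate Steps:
Function('a')(Q, t) = -8
Function('Y')(o) = Mul(3, o)
P = 79 (P = Add(-9, Mul(8, Add(9, 2))) = Add(-9, Mul(8, 11)) = Add(-9, 88) = 79)
Mul(Add(Function('h')(Function('a')(4, -3)), Function('G')(Function('Y')(5))), Add(P, Function('C')(31))) = Mul(Add(Mul(-11, -8), Mul(3, 5)), Add(79, 41)) = Mul(Add(88, 15), 120) = Mul(103, 120) = 12360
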